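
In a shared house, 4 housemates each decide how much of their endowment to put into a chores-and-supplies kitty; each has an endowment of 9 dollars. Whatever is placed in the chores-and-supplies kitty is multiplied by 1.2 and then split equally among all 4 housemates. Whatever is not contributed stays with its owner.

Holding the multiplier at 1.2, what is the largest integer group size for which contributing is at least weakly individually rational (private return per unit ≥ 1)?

Private return per unit is 1.2/(group size), which is ≥ 1 whenever the group size is ≤ 1.2.
The largest such integer is 1.

1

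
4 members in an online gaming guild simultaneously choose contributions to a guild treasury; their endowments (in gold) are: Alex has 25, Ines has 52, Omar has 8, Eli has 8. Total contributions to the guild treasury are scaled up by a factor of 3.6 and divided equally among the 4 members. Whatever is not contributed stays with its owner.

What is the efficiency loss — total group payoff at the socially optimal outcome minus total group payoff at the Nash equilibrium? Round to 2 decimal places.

241.80 gold

The private return per contributed unit is 3.6/4 = 0.9000 < 1 for every player regardless of endowment, so the Nash equilibrium is zero contribution and the group total is Σ E_j = 25 + 52 + 8 + 8 = 93.
Each contributed unit returns 3.600 to the group, so the social optimum is full contribution by everyone: group total = 3.600 × 93 = 334.80.
Efficiency loss = (3.600 − 1) × 93 = 241.80.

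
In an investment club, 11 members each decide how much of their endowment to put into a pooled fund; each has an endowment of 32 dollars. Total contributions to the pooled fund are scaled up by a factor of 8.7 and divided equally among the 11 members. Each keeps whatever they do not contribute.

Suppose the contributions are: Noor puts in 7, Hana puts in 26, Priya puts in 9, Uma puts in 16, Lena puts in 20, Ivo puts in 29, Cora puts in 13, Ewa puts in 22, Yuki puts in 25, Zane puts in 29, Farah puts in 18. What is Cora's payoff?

Total contributed: 7 + 26 + 9 + 16 + 20 + 29 + 13 + 22 + 25 + 29 + 18 = 214.
Each receives 8.7 × 214 / 11 = 169.25 from the pooled fund.
Cora keeps 32 − 13 = 19, so Cora's payoff is 19 + 169.25 = 188.25.

188.25 dollars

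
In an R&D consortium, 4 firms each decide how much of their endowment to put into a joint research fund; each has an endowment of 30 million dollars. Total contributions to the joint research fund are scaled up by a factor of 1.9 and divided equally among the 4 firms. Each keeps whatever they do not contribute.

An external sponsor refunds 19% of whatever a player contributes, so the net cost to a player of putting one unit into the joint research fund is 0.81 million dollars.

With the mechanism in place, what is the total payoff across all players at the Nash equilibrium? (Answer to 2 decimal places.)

With the mechanism, a contributed unit returns (1.9/4) / 0.81 = 0.5864 per unit of net cost — still below 1 — so contributing 0 remains dominant for every player.
At the Nash equilibrium no one contributes; group total payoff = 4 × 30 = 120.

120.00 million dollars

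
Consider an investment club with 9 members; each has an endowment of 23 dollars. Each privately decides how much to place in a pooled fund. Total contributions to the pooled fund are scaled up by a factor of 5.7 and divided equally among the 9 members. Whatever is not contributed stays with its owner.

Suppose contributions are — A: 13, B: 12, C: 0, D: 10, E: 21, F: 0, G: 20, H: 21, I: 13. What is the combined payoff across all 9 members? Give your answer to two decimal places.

724.00 dollars

Total contributed: 13 + 12 + 0 + 10 + 21 + 0 + 20 + 21 + 13 = 110; total kept: 9 × 23 − 110 = 97.
The pooled fund pays out 5.7 × 110 = 627.00 in aggregate.
Group total = 97 + 627.00 = 724.00.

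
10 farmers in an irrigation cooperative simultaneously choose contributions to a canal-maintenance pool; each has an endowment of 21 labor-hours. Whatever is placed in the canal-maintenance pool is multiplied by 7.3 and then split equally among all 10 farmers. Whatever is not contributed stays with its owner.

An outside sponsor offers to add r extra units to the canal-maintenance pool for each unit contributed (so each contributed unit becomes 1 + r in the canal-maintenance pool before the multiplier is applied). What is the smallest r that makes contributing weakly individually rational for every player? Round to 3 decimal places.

With matching at rate r, one contributed unit becomes (1 + r) in the canal-maintenance pool and returns 7.3 × (1 + r) / 10 to the contributor.
Setting this equal to 1: 1 + r = 10/7.3 = 1.3699.
So the minimum matching rate is r = 1.3699 − 1 = 0.370.

0.370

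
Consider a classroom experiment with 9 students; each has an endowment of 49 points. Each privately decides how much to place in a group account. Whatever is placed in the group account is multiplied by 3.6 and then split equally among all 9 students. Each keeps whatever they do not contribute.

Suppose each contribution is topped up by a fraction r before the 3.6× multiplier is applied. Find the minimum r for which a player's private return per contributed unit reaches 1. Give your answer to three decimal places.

1.500

With matching at rate r, one contributed unit becomes (1 + r) in the group account and returns 3.6 × (1 + r) / 9 to the contributor.
Setting this equal to 1: 1 + r = 9/3.6 = 2.5000.
So the minimum matching rate is r = 2.5000 − 1 = 1.500.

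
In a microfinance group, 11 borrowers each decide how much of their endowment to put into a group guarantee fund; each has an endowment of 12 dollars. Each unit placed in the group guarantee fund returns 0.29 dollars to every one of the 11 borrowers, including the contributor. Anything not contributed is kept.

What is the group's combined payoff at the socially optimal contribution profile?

Each contributed unit returns 3.190 to the group as a whole (0.29 to each of 11 players), which exceeds 1, so the social optimum is full contribution: group total = 3.190 × 132 = 421.08.

421.08 dollars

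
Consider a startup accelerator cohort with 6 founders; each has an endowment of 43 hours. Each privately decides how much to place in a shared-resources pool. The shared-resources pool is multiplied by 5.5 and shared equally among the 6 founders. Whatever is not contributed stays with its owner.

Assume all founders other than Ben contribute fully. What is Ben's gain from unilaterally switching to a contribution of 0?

Switching from a contribution of 43 to 0 lets Ben keep an extra 43 hours, but lowers the shared-resources pool by 43, which costs Ben their own share of that drop: 5.5/6 × 43 = 39.42.
Net gain = 43 − 39.42 = 3.58. The private return per contributed unit (0.9167) is below 1, so free-riding is indeed the best response regardless of what the others do.

3.58 hours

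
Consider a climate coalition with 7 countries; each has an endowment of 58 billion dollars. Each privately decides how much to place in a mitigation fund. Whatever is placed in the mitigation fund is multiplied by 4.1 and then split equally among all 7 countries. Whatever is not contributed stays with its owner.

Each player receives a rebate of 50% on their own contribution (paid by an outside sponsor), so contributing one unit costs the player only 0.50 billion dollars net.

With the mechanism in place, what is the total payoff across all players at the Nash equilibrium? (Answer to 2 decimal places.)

1867.60 billion dollars

With the mechanism, a contributed unit returns (4.1/7) / 0.50 = 1.1714 per unit of net cost to the contributor — now above 1 — so contributing fully is weakly dominant for every player.
So the Nash equilibrium is full contribution by all 7; the group earns 7 × (58 × 0.50 + 4.1 × 58) = 1867.60.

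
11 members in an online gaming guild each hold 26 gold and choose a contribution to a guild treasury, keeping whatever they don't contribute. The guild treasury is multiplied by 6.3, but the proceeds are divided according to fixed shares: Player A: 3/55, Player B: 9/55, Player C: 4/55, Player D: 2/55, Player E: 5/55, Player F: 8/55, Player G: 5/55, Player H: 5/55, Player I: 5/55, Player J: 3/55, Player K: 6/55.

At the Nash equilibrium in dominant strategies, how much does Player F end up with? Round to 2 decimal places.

Each unit j contributes comes back to j as 6.3 × (j's share), so j prefers to contribute only if that share exceeds 1/6.3 = 0.1587; otherwise keeping the unit dominates.
Player B alone (share 9/55) is above the threshold, contributing 26; the remaining 10 contribute 0. Total contributed: 26.
Player F keeps 26 and receives 6.3 × 26 × 8/55 = 23.83 from the guild treasury, for a payoff of 49.83.

49.83 gold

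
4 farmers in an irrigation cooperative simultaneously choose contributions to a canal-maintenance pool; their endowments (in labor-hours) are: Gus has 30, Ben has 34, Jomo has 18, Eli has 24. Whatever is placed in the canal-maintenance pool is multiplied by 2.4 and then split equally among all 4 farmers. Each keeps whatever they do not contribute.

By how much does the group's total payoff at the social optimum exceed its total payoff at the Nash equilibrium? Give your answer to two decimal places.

The private return per contributed unit is 2.4/4 = 0.6000 < 1 for every player regardless of endowment, so the Nash equilibrium is zero contribution and the group total is Σ E_j = 30 + 34 + 18 + 24 = 106.
Each contributed unit returns 2.400 to the group, so the social optimum is full contribution by everyone: group total = 2.400 × 106 = 254.40.
Efficiency loss = (2.400 − 1) × 106 = 148.40.

148.40 labor-hours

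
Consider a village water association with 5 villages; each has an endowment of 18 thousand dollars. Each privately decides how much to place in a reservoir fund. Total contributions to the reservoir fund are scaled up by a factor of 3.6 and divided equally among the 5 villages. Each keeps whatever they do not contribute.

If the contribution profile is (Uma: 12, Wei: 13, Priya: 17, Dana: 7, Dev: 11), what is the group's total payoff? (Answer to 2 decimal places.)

Total contributed: 12 + 13 + 17 + 7 + 11 = 60; total kept: 5 × 18 − 60 = 30.
The reservoir fund pays out 3.6 × 60 = 216.00 in aggregate.
Group total = 30 + 216.00 = 246.00.

246.00 thousand dollars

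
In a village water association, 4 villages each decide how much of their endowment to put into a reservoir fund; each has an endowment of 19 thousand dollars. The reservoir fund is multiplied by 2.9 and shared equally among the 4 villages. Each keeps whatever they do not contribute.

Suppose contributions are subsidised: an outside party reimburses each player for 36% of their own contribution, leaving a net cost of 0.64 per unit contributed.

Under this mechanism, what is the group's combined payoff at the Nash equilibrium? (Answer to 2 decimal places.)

247.76 thousand dollars

With the mechanism, a contributed unit returns (2.9/4) / 0.64 = 1.1328 per unit of net cost to the contributor — now above 1 — so contributing fully is weakly dominant for every player.
So the Nash equilibrium is full contribution by all 4; the group earns 4 × (19 × 0.36 + 2.9 × 19) = 247.76.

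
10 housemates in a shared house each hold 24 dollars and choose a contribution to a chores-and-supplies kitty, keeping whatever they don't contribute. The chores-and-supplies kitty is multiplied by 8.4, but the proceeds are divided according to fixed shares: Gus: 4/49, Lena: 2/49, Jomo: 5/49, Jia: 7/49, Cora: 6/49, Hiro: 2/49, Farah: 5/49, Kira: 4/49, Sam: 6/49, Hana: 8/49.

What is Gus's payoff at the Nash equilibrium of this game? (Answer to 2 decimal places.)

89.83 dollars

A player with share s gets back 8.4·s per unit contributed, so full contribution is dominant for anyone with s > 1/8.4 = 0.1190 and zero contribution is dominant for anyone below.
Jia, Cora, Sam and Hana are above the threshold, contributing 24 each; the remaining 6 contribute 0. Total contributed: 96.
Gus keeps 24 and receives 8.4 × 96 × 4/49 = 65.83 from the chores-and-supplies kitty, for a payoff of 89.83.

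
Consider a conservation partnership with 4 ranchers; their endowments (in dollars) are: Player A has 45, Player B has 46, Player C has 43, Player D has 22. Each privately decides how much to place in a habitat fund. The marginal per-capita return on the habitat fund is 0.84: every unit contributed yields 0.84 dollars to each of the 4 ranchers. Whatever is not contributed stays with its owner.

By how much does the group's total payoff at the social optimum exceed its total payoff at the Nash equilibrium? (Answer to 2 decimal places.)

The private return per contributed unit is 0.84 < 1 for everyone, so the Nash equilibrium is zero contribution and the group total is Σ E_j = 45 + 46 + 43 + 22 = 156.
Each contributed unit returns 3.360 to the group, so the social optimum is full contribution by everyone: group total = 3.360 × 156 = 524.16.
Efficiency loss = (3.360 − 1) × 156 = 368.16.

368.16 dollars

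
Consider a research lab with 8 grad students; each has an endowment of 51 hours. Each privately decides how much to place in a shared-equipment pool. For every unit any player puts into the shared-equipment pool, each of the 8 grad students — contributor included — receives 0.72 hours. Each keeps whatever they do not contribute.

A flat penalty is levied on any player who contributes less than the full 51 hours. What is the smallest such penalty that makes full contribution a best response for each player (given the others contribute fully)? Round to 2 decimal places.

14.28 hours

Given the others contribute fully, the best deviation is to contribute 0 (any partial contribution still incurs the fine and gives up units whose private return 0.72 is below 1).
Deviating from 51 to 0 saves 51 hours but forfeits the deviator's share of the drop in the shared-equipment pool: 0.72 × 51 = 36.72.
So the deviation gain is 51 − 36.72 = 14.28, and the fine must be at least 14.28 hours to wipe it out.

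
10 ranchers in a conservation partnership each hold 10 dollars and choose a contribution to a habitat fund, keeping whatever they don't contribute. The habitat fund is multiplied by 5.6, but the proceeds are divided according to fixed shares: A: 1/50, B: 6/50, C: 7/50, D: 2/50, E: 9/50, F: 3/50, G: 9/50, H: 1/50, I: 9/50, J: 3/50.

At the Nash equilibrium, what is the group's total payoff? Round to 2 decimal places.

A player with share s gets back 5.6·s per unit contributed, so full contribution is dominant for anyone with s > 1/5.6 = 0.1786 and zero contribution is dominant for anyone below.
The shares above 0.1786 belong to E, G and I, contributing 10 each; the remaining 7 contribute 0. Total contributed: 30.
The habitat fund pays out 5.6 × 30 = 168.00 in total (split across the unequal shares, but the aggregate is all that matters for the group sum).
The 7 free-riders keep 10 each, adding 70. Group total = 70 + 168.00 = 238.00.

238.00 dollars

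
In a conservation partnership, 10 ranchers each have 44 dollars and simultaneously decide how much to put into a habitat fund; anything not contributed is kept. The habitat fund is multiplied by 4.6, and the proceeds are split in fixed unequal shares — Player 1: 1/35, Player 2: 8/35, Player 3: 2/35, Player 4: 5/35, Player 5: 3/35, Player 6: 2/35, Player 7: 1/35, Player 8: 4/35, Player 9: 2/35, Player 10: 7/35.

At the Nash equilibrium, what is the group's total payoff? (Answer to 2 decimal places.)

598.40 dollars

Each unit j contributes comes back to j as 4.6 × (j's share), so j prefers to contribute only if that share exceeds 1/4.6 = 0.2174; otherwise keeping the unit dominates.
The only share above 0.2174 is Player 2's 8/35, contributing 44; the remaining 9 contribute 0. Total contributed: 44.
The habitat fund pays out 4.6 × 44 = 202.40 in total (split across the unequal shares, but the aggregate is all that matters for the group sum).
The 9 free-riders keep 44 each, adding 396. Group total = 396 + 202.40 = 598.40.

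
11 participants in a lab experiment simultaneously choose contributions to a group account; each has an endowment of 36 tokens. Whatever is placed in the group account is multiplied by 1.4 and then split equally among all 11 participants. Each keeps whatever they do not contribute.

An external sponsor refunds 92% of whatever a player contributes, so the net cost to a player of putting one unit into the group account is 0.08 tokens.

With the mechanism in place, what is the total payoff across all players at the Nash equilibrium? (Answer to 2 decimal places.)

Under the mechanism each unit contributed yields (1.4/11) / 0.08 = 1.5909 back to its contributor per unit of net cost, which exceeds 1, making full contribution the dominant choice for everyone.
At the Nash equilibrium everyone contributes 36. Group total payoff = 11 × (36 × 0.92 + 1.4 × 36) = 918.72.

918.72 tokens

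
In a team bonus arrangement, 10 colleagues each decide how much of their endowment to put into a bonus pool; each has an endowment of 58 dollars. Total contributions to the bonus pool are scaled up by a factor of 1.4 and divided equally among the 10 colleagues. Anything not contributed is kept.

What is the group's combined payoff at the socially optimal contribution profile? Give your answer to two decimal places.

812.00 dollars

Each contributed unit returns 1.400 to the group as a whole (0.1400 to each of 10 players), which exceeds 1, so the social optimum is full contribution: group total = 1.400 × 580 = 812.00.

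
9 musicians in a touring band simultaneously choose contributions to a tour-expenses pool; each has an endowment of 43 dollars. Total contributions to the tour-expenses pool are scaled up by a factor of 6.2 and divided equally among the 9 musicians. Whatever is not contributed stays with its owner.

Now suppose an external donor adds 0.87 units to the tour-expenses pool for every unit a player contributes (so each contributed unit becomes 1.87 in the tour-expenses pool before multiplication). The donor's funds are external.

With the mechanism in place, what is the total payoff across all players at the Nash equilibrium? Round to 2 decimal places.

4486.88 dollars

Under the mechanism each unit contributed yields 6.2 × 1.87 / 9 = 1.2882 back to its contributor per unit of net cost, which exceeds 1, making full contribution the dominant choice for everyone.
So the Nash equilibrium is full contribution by all 9; the group earns 6.2 × 1.87 × 387 = 4486.88.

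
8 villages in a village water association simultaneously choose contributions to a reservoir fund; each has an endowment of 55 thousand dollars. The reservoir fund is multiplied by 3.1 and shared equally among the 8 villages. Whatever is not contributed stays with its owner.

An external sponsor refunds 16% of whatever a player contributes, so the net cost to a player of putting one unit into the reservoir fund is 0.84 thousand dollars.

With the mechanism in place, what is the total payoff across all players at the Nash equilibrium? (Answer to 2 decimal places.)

The effective private return is (3.1/8) / 0.84 = 0.4613, which is still under 1, so the mechanism doesn't change anyone's dominant strategy: zero contribution.
Everyone keeps their endowment and the group total is 8 × 55 = 440.

440.00 thousand dollars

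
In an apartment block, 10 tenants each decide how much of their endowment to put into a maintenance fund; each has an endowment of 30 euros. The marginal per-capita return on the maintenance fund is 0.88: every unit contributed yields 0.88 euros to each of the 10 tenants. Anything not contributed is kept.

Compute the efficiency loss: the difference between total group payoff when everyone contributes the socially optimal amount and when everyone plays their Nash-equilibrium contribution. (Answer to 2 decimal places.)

2340.00 euros

The private return per contributed unit is 0.88 < 1, so contributing 0 is dominant for every player. At the Nash equilibrium everyone keeps their 30, and the group total is 10 × 30 = 300.
Each contributed unit returns 8.800 to the group as a whole (0.88 to each of 10 players), which exceeds 1, so the social optimum is full contribution: group total = 8.800 × 300 = 2640.00.
Efficiency loss = 2640.00 − 300 = 2340.00.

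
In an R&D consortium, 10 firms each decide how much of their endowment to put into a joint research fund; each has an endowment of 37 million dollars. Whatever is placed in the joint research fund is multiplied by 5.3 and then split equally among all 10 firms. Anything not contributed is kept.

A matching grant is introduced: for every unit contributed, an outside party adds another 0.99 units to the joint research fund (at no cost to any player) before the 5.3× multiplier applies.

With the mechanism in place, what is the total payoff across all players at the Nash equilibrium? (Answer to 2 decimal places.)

3902.39 million dollars

Under the mechanism each unit contributed yields 5.3 × 1.99 / 10 = 1.0547 back to its contributor per unit of net cost, which exceeds 1, making full contribution the dominant choice for everyone.
At the Nash equilibrium everyone contributes 37. Group total payoff = 5.3 × 1.99 × 370 = 3902.39.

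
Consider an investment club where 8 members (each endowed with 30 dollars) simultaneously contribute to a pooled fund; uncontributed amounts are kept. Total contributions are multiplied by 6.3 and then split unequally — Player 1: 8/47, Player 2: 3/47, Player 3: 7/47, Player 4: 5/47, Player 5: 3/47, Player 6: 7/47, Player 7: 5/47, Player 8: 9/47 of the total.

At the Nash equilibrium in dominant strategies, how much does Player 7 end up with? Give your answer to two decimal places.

70.21 dollars

Player j's private return per contributed unit is 6.3 × (j's share). Contributing is weakly dominant for j when that share is at least 1/6.3 = 0.1587, and contributing 0 is dominant otherwise.
Player 1 and Player 8 are above the threshold, contributing 30 each; the remaining 6 contribute 0. Total contributed: 60.
Player 7 keeps 30 and receives 6.3 × 60 × 5/47 = 40.21 from the pooled fund, for a payoff of 70.21.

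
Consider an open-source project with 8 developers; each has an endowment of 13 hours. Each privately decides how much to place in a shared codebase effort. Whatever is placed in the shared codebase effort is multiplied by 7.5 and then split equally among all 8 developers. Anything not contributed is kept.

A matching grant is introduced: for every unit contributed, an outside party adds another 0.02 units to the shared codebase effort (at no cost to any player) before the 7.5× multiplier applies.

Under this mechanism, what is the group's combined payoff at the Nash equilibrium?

With the mechanism, a contributed unit returns 7.5 × 1.02 / 8 = 0.9563 per unit of net cost — still below 1 — so contributing 0 remains dominant for every player.
Everyone keeps their endowment and the group total is 8 × 13 = 104.

104.00 hours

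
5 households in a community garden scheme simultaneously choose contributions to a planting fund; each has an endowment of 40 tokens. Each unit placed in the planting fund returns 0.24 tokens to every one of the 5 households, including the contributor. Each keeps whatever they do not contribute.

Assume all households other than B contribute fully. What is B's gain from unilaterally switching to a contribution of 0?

30.40 tokens

Switching from a contribution of 40 to 0 lets B keep an extra 40 tokens, but lowers the planting fund by 40, which costs B their own share of that drop: 0.24 × 40 = 9.60.
Net gain = 40 − 9.60 = 30.40. The private return per contributed unit (0.24) is below 1, so free-riding is indeed the best response regardless of what the others do.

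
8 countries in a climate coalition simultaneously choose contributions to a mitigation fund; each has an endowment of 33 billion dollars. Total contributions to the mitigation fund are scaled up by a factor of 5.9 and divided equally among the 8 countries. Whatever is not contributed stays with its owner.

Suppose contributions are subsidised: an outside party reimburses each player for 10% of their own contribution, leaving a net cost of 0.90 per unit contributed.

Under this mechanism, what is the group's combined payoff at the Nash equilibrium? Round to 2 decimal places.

264.00 billion dollars

The effective private return is (5.9/8) / 0.90 = 0.8194, which is still under 1, so the mechanism doesn't change anyone's dominant strategy: zero contribution.
At the Nash equilibrium no one contributes; group total payoff = 8 × 33 = 264.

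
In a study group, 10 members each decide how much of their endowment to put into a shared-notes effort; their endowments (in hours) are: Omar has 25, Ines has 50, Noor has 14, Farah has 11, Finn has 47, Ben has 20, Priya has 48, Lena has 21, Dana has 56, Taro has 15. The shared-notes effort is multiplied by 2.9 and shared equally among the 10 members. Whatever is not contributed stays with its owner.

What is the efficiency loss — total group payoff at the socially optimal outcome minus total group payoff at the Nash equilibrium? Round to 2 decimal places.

The private return per contributed unit is 2.9/10 = 0.2900 < 1 for every player regardless of endowment, so the Nash equilibrium is zero contribution and the group total is Σ E_j = 25 + 50 + 14 + 11 + 47 + 20 + 48 + 21 + 56 + 15 = 307.
Each contributed unit returns 2.900 to the group, so the social optimum is full contribution by everyone: group total = 2.900 × 307 = 890.30.
Efficiency loss = (2.900 − 1) × 307 = 583.30.

583.30 hours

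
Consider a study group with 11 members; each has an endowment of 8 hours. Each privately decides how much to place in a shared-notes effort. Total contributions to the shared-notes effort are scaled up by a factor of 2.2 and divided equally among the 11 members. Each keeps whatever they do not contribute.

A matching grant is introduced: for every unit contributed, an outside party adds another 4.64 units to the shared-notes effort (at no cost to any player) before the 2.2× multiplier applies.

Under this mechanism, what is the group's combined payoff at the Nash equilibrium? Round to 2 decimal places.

1091.90 hours

With the mechanism, a contributed unit returns 2.2 × 5.64 / 11 = 1.1280 per unit of net cost to the contributor — now above 1 — so contributing fully is weakly dominant for every player.
At the Nash equilibrium everyone contributes 8. Group total payoff = 2.2 × 5.64 × 88 = 1091.90.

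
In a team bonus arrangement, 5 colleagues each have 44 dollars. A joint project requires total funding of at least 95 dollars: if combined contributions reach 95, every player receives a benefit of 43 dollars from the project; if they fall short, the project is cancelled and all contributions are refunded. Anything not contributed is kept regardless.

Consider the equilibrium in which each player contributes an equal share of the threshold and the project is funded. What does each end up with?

Equal share of the threshold: 95/5 = 19.
At this profile no one gains by cutting their contribution: any cut drops the total below 95, the project is cancelled, contributions are refunded, and the deviator ends with 44, which is less than 44 − 19 + 43 = 68. Contributing more than 19 just wastes the excess. So contributing exactly 19 is a best response.
Each player's payoff: 44 − 19 + 43 = 68.

68 dollars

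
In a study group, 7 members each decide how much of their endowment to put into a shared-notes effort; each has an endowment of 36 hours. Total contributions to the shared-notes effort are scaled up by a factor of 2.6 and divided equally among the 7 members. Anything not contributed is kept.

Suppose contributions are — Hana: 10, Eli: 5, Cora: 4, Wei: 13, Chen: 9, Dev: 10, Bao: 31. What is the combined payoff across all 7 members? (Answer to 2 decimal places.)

Total contributed: 10 + 5 + 4 + 13 + 9 + 10 + 31 = 82; total kept: 7 × 36 − 82 = 170.
The shared-notes effort pays out 2.6 × 82 = 213.20 in aggregate.
Group total = 170 + 213.20 = 383.20.

383.20 hours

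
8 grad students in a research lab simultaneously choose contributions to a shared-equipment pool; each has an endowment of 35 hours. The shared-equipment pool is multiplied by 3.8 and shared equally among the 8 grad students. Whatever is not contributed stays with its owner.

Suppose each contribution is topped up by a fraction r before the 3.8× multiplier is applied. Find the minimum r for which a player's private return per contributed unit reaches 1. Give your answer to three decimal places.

1.105

With matching at rate r, one contributed unit becomes (1 + r) in the shared-equipment pool and returns 3.8 × (1 + r) / 8 to the contributor.
Setting this equal to 1: 1 + r = 8/3.8 = 2.1053.
So the minimum matching rate is r = 2.1053 − 1 = 1.105.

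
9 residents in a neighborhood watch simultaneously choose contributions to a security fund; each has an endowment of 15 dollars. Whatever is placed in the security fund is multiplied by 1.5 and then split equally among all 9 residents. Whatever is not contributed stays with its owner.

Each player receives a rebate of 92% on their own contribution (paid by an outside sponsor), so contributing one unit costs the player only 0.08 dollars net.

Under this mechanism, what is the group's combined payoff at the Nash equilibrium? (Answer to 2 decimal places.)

With the mechanism, a contributed unit returns (1.5/9) / 0.08 = 2.0833 per unit of net cost to the contributor — now above 1 — so contributing fully is weakly dominant for every player.
So the Nash equilibrium is full contribution by all 9; the group earns 9 × (15 × 0.92 + 1.5 × 15) = 326.70.

326.70 dollars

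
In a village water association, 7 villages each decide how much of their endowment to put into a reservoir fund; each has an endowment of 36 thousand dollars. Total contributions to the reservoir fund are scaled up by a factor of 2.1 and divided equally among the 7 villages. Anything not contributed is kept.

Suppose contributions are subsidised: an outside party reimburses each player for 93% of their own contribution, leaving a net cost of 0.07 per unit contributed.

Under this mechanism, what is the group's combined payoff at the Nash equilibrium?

763.56 thousand dollars

With the mechanism, a contributed unit returns (2.1/7) / 0.07 = 4.2857 per unit of net cost to the contributor — now above 1 — so contributing fully is weakly dominant for every player.
So the Nash equilibrium is full contribution by all 7; the group earns 7 × (36 × 0.93 + 2.1 × 36) = 763.56.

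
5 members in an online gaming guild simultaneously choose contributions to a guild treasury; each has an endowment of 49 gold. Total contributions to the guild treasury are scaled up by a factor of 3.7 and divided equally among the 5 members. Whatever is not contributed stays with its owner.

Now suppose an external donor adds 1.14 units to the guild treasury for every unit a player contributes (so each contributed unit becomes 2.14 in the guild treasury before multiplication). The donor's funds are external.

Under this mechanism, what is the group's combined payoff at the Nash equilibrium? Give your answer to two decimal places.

1939.91 gold

With the mechanism, a contributed unit returns 3.7 × 2.14 / 5 = 1.5836 per unit of net cost to the contributor — now above 1 — so contributing fully is weakly dominant for every player.
So the Nash equilibrium is full contribution by all 5; the group earns 3.7 × 2.14 × 245 = 1939.91.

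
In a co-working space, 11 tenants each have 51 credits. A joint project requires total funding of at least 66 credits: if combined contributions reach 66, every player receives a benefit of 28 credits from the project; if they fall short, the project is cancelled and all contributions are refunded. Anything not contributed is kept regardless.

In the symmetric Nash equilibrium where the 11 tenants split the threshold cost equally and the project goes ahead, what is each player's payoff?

Equal share of the threshold: 66/11 = 6.
At this profile no one gains by cutting their contribution: any cut drops the total below 66, the project is cancelled, contributions are refunded, and the deviator ends with 51, which is less than 51 − 6 + 28 = 73. Contributing more than 6 just wastes the excess. So contributing exactly 6 is a best response.
Each player's payoff: 51 − 6 + 28 = 73.

73 credits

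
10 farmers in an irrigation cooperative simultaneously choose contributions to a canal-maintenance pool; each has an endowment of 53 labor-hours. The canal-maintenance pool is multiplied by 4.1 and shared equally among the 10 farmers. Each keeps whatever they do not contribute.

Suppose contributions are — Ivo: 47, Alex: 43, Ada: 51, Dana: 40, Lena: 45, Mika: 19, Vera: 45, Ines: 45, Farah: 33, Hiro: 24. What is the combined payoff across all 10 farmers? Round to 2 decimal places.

1745.20 labor-hours

Total contributed: 47 + 43 + 51 + 40 + 45 + 19 + 45 + 45 + 33 + 24 = 392; total kept: 10 × 53 − 392 = 138.
The canal-maintenance pool pays out 4.1 × 392 = 1607.20 in aggregate.
Group total = 138 + 1607.20 = 1745.20.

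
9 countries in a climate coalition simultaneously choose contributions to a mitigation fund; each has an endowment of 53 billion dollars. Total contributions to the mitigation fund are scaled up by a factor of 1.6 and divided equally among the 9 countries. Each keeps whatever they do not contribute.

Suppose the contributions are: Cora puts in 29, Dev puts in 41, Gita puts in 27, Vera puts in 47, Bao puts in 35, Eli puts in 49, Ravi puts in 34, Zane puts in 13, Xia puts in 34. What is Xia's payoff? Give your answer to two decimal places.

73.93 billion dollars

Total contributed: 29 + 41 + 27 + 47 + 35 + 49 + 34 + 13 + 34 = 309.
Each receives 1.6 × 309 / 9 = 54.93 from the mitigation fund.
Xia keeps 53 − 34 = 19, so Xia's payoff is 19 + 54.93 = 73.93.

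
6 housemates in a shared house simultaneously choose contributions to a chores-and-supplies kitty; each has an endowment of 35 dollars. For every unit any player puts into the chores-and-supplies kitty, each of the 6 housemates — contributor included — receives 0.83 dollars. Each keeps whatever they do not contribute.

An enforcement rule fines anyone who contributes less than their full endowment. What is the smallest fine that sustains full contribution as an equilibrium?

Given the others contribute fully, the best deviation is to contribute 0 (any partial contribution still incurs the fine and gives up units whose private return 0.83 is below 1).
Deviating from 35 to 0 saves 35 dollars but forfeits the deviator's share of the drop in the chores-and-supplies kitty: 0.83 × 35 = 29.05.
So the deviation gain is 35 − 29.05 = 5.95, and the fine must be at least 5.95 dollars to wipe it out.

5.95 dollars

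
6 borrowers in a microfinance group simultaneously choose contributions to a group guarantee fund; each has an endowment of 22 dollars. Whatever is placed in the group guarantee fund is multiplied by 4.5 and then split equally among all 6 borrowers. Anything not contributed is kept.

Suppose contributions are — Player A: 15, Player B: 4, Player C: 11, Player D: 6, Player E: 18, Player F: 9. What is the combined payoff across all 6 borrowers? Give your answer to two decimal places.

352.50 dollars

Total contributed: 15 + 4 + 11 + 6 + 18 + 9 = 63; total kept: 6 × 22 − 63 = 69.
The group guarantee fund pays out 4.5 × 63 = 283.50 in aggregate.
Group total = 69 + 283.50 = 352.50.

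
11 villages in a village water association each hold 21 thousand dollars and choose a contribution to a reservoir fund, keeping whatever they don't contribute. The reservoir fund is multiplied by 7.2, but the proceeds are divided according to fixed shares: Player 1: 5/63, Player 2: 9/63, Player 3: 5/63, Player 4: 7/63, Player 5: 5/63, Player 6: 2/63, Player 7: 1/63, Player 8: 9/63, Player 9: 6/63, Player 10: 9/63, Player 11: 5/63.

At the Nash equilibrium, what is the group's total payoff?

For player j, contributing a unit is worthwhile iff 7.2 × (j's share) ≥ 1, i.e. iff j's share is at least 0.1389.
The shares above 0.1389 belong to Player 2, Player 8 and Player 10, contributing 21 each; the remaining 8 contribute 0. Total contributed: 63.
The reservoir fund pays out 7.2 × 63 = 453.60 in total (split across the unequal shares, but the aggregate is all that matters for the group sum).
The 8 free-riders keep 21 each, adding 168. Group total = 168 + 453.60 = 621.60.

621.60 thousand dollars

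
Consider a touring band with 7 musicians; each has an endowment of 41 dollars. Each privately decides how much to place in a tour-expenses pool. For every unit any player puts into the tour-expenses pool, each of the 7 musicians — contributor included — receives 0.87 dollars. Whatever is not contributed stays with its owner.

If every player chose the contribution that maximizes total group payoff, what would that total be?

Each contributed unit returns 6.090 to the group as a whole (0.87 to each of 7 players), which exceeds 1, so the social optimum is full contribution: group total = 6.090 × 287 = 1747.83.

1747.83 dollars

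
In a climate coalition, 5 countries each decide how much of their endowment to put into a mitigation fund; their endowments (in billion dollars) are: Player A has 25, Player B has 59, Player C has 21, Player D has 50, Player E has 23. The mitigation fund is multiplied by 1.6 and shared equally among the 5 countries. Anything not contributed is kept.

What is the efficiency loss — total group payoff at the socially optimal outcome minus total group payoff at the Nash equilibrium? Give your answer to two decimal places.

The private return per contributed unit is 1.6/5 = 0.3200 < 1 for every player regardless of endowment, so the Nash equilibrium is zero contribution and the group total is Σ E_j = 25 + 59 + 21 + 50 + 23 = 178.
Each contributed unit returns 1.600 to the group, so the social optimum is full contribution by everyone: group total = 1.600 × 178 = 284.80.
Efficiency loss = (1.600 − 1) × 178 = 106.80.

106.80 billion dollars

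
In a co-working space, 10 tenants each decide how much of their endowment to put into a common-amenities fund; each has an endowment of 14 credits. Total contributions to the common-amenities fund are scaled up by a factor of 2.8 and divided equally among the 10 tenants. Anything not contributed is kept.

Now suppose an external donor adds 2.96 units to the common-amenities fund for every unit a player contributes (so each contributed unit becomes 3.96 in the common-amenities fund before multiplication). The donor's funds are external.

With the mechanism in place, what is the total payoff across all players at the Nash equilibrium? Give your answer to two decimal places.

1552.32 credits

The effective private return per unit is now 2.8 × 3.96 / 10 = 1.1088 > 1, so every player's dominant strategy flips to full contribution.
So the Nash equilibrium is full contribution by all 10; the group earns 2.8 × 3.96 × 140 = 1552.32.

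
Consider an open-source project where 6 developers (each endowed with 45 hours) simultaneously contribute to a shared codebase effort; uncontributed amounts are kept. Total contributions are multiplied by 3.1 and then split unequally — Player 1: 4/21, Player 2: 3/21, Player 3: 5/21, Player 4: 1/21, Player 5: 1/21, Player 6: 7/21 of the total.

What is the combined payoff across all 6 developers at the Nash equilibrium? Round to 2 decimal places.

Player j's private return per contributed unit is 3.1 × (j's share). Contributing is weakly dominant for j when that share is at least 1/3.1 = 0.3226, and contributing 0 is dominant otherwise.
The only share above 0.3226 is Player 6's 7/21, contributing 45; the remaining 5 contribute 0. Total contributed: 45.
The shared codebase effort pays out 3.1 × 45 = 139.50 in total (split across the unequal shares, but the aggregate is all that matters for the group sum).
The 5 free-riders keep 45 each, adding 225. Group total = 225 + 139.50 = 364.50.

364.50 hours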